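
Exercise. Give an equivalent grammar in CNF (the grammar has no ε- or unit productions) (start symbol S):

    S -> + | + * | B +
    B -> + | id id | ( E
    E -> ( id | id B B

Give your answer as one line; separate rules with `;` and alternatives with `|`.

Introduce a nonterminal for each terminal appearing in a rule of length ≥ 2: X1 → +, X2 → *, X3 → id, X4 → (.
Binarize each right-hand side of length ≥ 3 by chaining fresh nonterminals (Y1, Y2, …): affected rules were E → X3 B B.

S -> + | X1 X2 | B X1; B -> + | X3 X3 | X4 E; E -> X4 X3 | X3 Y1; X1 -> +; X2 -> *; X3 -> id; X4 -> (; Y1 -> B B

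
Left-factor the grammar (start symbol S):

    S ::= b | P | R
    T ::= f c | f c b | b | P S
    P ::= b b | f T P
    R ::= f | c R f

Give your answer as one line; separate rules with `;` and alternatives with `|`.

S ::= b | P | R; T ::= b | P S | f c T'; P ::= b b | f T P; R ::= f | c R f; T' ::= ε | b

T has alternatives sharing prefix 'f c': factor to T → f c T' with T' → ε | b.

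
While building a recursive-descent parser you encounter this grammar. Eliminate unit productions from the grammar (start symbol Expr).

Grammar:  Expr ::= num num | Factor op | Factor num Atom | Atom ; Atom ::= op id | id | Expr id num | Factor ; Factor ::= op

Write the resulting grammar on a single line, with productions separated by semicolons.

Expr ::= op id | id | Expr id num | op | num num | Factor op | Factor num Atom; Atom ::= op id | id | Expr id num | op; Factor ::= op

Unit pairs: Atom ⇒* {Factor}; Expr ⇒* {Atom, Factor}.
For each unit pair (A, B), copy every non-unit production of B to A, then drop all unit productions.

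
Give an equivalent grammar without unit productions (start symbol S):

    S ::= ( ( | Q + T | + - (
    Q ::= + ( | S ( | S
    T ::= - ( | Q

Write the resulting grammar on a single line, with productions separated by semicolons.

S ::= ( ( | Q + T | + - (; Q ::= ( ( | Q + T | + - ( | + ( | S (; T ::= ( ( | Q + T | + - ( | + ( | S ( | - (

Unit pairs: Q ⇒* {S}; T ⇒* {Q, S}.
For each unit pair (A, B), copy every non-unit production of B to A, then drop all unit productions.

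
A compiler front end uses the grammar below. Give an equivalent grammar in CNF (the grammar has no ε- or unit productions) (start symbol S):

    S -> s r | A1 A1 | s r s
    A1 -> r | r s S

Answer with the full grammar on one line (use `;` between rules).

S -> X1 X2 | A1 A1 | X1 Y1; A1 -> r | X2 Y2; X1 -> s; X2 -> r; Y1 -> X2 X1; Y2 -> X1 S

Introduce a nonterminal for each terminal appearing in a rule of length ≥ 2: X1 → s, X2 → r.
Binarize each right-hand side of length ≥ 3 by chaining fresh nonterminals (Y1, Y2, …): affected rules were S → X1 X2 X1; A1 → X2 X1 S.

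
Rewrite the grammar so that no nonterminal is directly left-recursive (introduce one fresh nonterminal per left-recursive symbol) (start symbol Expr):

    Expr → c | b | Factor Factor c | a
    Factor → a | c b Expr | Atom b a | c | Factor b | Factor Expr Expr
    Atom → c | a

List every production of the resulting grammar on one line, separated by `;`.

Left recursion appears on Factor.
For Factor: α = {b, Expr Expr}, β = {a, c b Expr, Atom b a, c}. Rewrite as Factor → β Factor1 and Factor1 → α Factor1 | ε.

Expr → c | b | Factor Factor c | a; Factor → a Factor1 | c b Expr Factor1 | Atom b a Factor1 | c Factor1; Atom → c | a; Factor1 → b Factor1 | Expr Expr Factor1 | ε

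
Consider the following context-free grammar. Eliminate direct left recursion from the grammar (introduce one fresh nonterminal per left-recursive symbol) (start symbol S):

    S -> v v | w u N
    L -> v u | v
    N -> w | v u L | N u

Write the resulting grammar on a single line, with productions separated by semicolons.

Directly left-recursive nonterminal: N.
For N: α = {u}, β = {w, v u L}. Rewrite as N → β N' and N' → α N' | ε.

S -> v v | w u N; L -> v u | v; N -> w N' | v u L N'; N' -> u N' | epsilon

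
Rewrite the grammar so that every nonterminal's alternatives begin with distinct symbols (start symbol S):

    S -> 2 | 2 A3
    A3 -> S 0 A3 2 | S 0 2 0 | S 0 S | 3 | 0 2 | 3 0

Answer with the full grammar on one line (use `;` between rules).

S has alternatives sharing prefix '2': factor to S → 2 S' with S' → ε | A3.
A3 has alternatives sharing prefix 'S 0': factor to A3 → S 0 A3' with A3' → A3 2 | 2 0 | S.
A3 has alternatives sharing prefix '3': factor to A3 → 3 A3'' with A3'' → ε | 0.

S -> 2 S'; A3 -> 0 2 | S 0 A3' | 3 A3''; S' -> ε | A3; A3' -> A3 2 | 2 0 | S; A3'' -> ε | 0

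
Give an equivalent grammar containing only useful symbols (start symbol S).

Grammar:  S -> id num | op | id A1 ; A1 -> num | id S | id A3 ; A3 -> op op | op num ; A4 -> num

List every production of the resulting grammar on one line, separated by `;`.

S -> id num | op | id A1; A1 -> num | id S | id A3; A3 -> op op | op num

Generating nonterminals: {A1, A3, A4, S}.
Reachable from S after that: {A1, A3, S}.
Removed useless symbols: {A4} and every production mentioning them.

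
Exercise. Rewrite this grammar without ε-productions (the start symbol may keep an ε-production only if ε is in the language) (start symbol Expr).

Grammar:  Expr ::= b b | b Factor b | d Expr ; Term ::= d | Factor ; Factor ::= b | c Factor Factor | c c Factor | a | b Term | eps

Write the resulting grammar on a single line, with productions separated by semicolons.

Expr ::= b b | b Factor b | d Expr; Term ::= d | Factor; Factor ::= b | c Factor Factor | c Factor | c | c c Factor | c c | a | b Term

Nullable set = {Factor, Term}.
ε ∉ L(G), so no ε-production is kept.
For each production, add variants omitting each subset of nullable occurrences: Factor → c Factor Factor gives c Factor Factor | c Factor | c. Factor → c c Factor gives c c Factor | c c.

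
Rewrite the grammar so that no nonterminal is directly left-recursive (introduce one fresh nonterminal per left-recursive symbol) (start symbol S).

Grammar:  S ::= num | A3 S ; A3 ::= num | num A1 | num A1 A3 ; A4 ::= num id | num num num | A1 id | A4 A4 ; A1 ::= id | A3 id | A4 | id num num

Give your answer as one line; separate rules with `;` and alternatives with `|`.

S ::= num | A3 S; A3 ::= num | num A1 | num A1 A3; A4 ::= num id A4' | num num num A4' | A1 id A4'; A1 ::= id | A3 id | A4 | id num num; A4' ::= A4 A4' | ε

Left recursion appears on A4.
For A4: α = {A4}, β = {num id, num num num, A1 id}. Rewrite as A4 → β A4' and A4' → α A4' | ε.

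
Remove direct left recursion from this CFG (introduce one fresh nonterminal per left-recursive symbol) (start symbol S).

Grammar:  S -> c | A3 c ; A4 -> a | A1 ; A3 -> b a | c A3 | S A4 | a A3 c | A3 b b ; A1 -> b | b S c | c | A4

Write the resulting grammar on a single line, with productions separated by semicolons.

Left recursion appears on A3.
For A3: α = {b b}, β = {b a, c A3, S A4, a A3 c}. Rewrite as A3 → β A3' and A3' → α A3' | ε.

S -> c | A3 c; A4 -> a | A1; A3 -> b a A3' | c A3 A3' | S A4 A3' | a A3 c A3'; A1 -> b | b S c | c | A4; A3' -> b b A3' | ε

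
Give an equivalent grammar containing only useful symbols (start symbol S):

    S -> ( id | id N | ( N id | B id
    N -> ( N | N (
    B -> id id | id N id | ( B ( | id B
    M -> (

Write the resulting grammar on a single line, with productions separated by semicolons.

S -> ( id | B id; B -> id id | ( B ( | id B

Generating nonterminals: {B, M, S}.
Reachable from S after that: {B, S}.
Removed useless symbols: {M, N} and every production mentioning them.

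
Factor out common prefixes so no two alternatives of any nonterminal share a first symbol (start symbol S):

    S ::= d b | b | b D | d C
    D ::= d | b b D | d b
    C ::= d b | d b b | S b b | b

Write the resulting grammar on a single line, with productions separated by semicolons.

S has alternatives sharing prefix 'd': factor to S → d S' with S' → b | C.
S has alternatives sharing prefix 'b': factor to S → b S'' with S'' → ε | D.
D has alternatives sharing prefix 'd': factor to D → d D' with D' → ε | b.
C has alternatives sharing prefix 'd b': factor to C → d b C' with C' → ε | b.

S ::= d S' | b S''; D ::= b b D | d D'; C ::= S b b | b | d b C'; S' ::= b | C; S'' ::= ε | D; D' ::= ε | b; C' ::= ε | b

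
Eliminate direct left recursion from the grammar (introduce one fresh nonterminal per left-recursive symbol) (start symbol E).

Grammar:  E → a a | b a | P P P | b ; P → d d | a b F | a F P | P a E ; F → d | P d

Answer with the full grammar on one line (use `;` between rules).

P is directly left-recursive.
For P: α = {a E}, β = {d d, a b F, a F P}. Rewrite as P → β P' and P' → α P' | ε.

E → a a | b a | P P P | b; P → d d P' | a b F P' | a F P P'; F → d | P d; P' → a E P' | ε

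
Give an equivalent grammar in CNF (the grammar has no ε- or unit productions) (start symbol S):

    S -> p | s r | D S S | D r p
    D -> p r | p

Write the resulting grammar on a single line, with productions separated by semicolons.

Introduce a nonterminal for each terminal appearing in a rule of length ≥ 2: X1 → s, X2 → r, X3 → p.
Binarize each right-hand side of length ≥ 3 by chaining fresh nonterminals (Y1, Y2, …): affected rules were S → D S S; S → D X2 X3.

S -> p | X1 X2 | D Y1 | D Y2; D -> X3 X2 | p; X1 -> s; X2 -> r; X3 -> p; Y1 -> S S; Y2 -> X2 X3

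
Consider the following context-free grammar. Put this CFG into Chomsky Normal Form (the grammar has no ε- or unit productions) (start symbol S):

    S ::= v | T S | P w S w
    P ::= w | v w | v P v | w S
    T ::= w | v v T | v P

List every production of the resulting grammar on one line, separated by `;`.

Introduce a nonterminal for each terminal appearing in a rule of length ≥ 2: X1 → w, X2 → v.
Binarize each right-hand side of length ≥ 3 by chaining fresh nonterminals (Y1, Y2, …): affected rules were S → P X1 S X1; P → X2 P X2; T → X2 X2 T.

S ::= v | T S | P Y1; P ::= w | X2 X1 | X2 Y3 | X1 S; T ::= w | X2 Y4 | X2 P; X1 ::= w; X2 ::= v; Y1 ::= X1 Y2; Y2 ::= S X1; Y3 ::= P X2; Y4 ::= X2 T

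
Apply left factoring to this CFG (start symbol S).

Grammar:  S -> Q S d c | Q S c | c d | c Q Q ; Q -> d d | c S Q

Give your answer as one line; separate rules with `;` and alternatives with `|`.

S -> Q S S' | c S''; Q -> d d | c S Q; S' -> d c | c; S'' -> d | Q Q

S has alternatives sharing prefix 'Q S': factor to S → Q S S' with S' → d c | c.
S has alternatives sharing prefix 'c': factor to S → c S'' with S'' → d | Q Q.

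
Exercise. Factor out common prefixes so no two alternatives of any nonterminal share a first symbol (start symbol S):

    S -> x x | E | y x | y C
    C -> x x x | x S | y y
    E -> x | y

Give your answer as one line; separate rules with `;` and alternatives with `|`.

S has alternatives sharing prefix 'y': factor to S → y S' with S' → x | C.
C has alternatives sharing prefix 'x': factor to C → x C' with C' → x x | S.

S -> x x | E | y S'; C -> y y | x C'; E -> x | y; S' -> x | C; C' -> x x | S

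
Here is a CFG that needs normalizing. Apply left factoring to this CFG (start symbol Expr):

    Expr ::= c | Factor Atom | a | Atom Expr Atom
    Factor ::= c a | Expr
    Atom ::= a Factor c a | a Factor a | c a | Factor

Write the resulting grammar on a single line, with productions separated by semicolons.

Expr ::= c | Factor Atom | a | Atom Expr Atom; Factor ::= c a | Expr; Atom ::= c a | Factor | a Factor Atom1; Atom1 ::= c a | a

Atom has alternatives sharing prefix 'a Factor': factor to Atom → a Factor Atom1 with Atom1 → c a | a.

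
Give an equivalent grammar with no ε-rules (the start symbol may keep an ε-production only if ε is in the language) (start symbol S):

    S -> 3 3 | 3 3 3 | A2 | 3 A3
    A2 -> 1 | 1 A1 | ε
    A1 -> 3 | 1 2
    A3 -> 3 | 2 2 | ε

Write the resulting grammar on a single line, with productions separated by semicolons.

Nullable set = {A2, A3, S}.
ε ∈ L(G) since S is nullable, so keep S → ε.
For each production, add variants omitting each subset of nullable occurrences: S → 3 A3 gives 3 A3 | 3.

S -> 3 3 | 3 3 3 | A2 | 3 A3 | 3 | ε; A2 -> 1 | 1 A1; A1 -> 3 | 1 2; A3 -> 3 | 2 2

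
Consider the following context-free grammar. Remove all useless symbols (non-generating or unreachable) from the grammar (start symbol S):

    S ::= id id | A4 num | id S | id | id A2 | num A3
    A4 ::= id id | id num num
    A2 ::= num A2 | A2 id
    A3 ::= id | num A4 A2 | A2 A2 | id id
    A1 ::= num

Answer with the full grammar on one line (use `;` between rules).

S ::= id id | A4 num | id S | id | num A3; A4 ::= id id | id num num; A3 ::= id | id id

Generating nonterminals: {A1, A3, A4, S}.
Reachable from S after that: {A3, A4, S}.
Removed useless symbols: {A1, A2} and every production mentioning them.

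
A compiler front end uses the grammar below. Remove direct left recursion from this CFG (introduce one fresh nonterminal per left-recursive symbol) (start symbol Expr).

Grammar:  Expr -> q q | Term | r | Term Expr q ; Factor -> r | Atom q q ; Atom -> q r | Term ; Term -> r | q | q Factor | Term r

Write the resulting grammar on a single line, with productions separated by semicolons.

Expr -> q q | Term | r | Term Expr q; Factor -> r | Atom q q; Atom -> q r | Term; Term -> r Term1 | q Term1 | q Factor Term1; Term1 -> r Term1 | ε

Directly left-recursive nonterminal: Term.
For Term: α = {r}, β = {r, q, q Factor}. Rewrite as Term → β Term1 and Term1 → α Term1 | ε.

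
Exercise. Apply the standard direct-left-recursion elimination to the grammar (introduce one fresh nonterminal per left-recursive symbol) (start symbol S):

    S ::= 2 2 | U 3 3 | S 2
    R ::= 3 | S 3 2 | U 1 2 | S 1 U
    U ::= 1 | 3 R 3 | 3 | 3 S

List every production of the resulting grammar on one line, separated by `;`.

S is directly left-recursive.
For S: α = {2}, β = {2 2, U 3 3}. Rewrite as S → β S' and S' → α S' | ε.

S ::= 2 2 S' | U 3 3 S'; R ::= 3 | S 3 2 | U 1 2 | S 1 U; U ::= 1 | 3 R 3 | 3 | 3 S; S' ::= 2 S' | ε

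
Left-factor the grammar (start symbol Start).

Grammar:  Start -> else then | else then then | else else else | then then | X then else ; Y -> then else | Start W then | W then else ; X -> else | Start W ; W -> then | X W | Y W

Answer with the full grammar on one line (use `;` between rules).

Start -> then then | X then else | else Start1; Y -> then else | Start W then | W then else; X -> else | Start W; W -> then | X W | Y W; Start1 -> else else | then Start11; Start11 -> ε | then

Start has alternatives sharing prefix 'else': factor to Start → else Start1 with Start1 → then | then then | else else.
Start1 has alternatives sharing prefix 'then': factor to Start1 → then Start11 with Start11 → ε | then.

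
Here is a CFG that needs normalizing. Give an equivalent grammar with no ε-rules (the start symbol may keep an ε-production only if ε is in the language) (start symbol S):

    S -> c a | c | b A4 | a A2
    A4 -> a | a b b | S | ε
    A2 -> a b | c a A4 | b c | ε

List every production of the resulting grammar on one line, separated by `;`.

Nullable nonterminals: {A2, A4}.
ε ∉ L(G), so no ε-production is kept.
For each production, add variants omitting each subset of nullable occurrences: S → b A4 gives b A4 | b. S → a A2 gives a A2 | a. A2 → c a A4 gives c a A4 | c a.

S -> c a | c | b A4 | b | a A2 | a; A4 -> a | a b b | S; A2 -> a b | c a A4 | c a | b c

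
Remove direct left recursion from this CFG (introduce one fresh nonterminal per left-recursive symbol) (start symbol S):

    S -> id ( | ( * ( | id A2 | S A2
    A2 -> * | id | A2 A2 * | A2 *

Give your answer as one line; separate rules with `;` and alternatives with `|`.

S -> id ( S' | ( * ( S' | id A2 S'; A2 -> * A2' | id A2'; S' -> A2 S' | ε; A2' -> A2 * A2' | * A2' | ε

S, A2 are directly left-recursive.
For S: α = {A2}, β = {id (, ( * (, id A2}. Rewrite as S → β S' and S' → α S' | ε.
For A2: α = {A2 *, *}, β = {*, id}. Rewrite as A2 → β A2' and A2' → α A2' | ε.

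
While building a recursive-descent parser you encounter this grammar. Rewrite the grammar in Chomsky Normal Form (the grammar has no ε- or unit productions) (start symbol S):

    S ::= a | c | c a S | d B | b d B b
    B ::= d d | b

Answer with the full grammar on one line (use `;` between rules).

Introduce a nonterminal for each terminal appearing in a rule of length ≥ 2: X1 → c, X2 → a, X3 → d, X4 → b.
Binarize each right-hand side of length ≥ 3 by chaining fresh nonterminals (Y1, Y2, …): affected rules were S → X1 X2 S; S → X4 X3 B X4.

S ::= a | c | X1 Y1 | X3 B | X4 Y2; B ::= X3 X3 | b; X1 ::= c; X2 ::= a; X3 ::= d; X4 ::= b; Y1 ::= X2 S; Y2 ::= X3 Y3; Y3 ::= B X4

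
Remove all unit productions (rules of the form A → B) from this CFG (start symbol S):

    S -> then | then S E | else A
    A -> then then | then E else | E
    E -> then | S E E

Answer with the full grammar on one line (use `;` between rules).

Unit pairs: A ⇒* {E}.
For every A with A ⇒* B via unit rules, add B's non-unit alternatives to A; then delete every rule of the form X → Y.

S -> then | then S E | else A; A -> then | S E E | then then | then E else; E -> then | S E E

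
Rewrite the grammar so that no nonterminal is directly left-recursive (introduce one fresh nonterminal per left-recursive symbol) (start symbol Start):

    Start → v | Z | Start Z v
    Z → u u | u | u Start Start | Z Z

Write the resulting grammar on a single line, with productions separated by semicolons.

Start → v Start1 | Z Start1; Z → u u Z1 | u Z1 | u Start Start Z1; Start1 → Z v Start1 | ε; Z1 → Z Z1 | ε

Left recursion appears on Start, Z.
For Start: α = {Z v}, β = {v, Z}. Rewrite as Start → β Start1 and Start1 → α Start1 | ε.
For Z: α = {Z}, β = {u u, u, u Start Start}. Rewrite as Z → β Z1 and Z1 → α Z1 | ε.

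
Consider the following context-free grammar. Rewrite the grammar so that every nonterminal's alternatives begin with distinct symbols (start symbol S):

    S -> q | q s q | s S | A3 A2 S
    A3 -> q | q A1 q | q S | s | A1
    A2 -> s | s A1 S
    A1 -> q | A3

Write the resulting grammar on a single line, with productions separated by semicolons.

S has alternatives sharing prefix 'q': factor to S → q S' with S' → ε | s q.
A3 has alternatives sharing prefix 'q': factor to A3 → q A3' with A3' → ε | A1 q | S.
A2 has alternatives sharing prefix 's': factor to A2 → s A2' with A2' → ε | A1 S.

S -> s S | A3 A2 S | q S'; A3 -> s | A1 | q A3'; A2 -> s A2'; A1 -> q | A3; S' -> ε | s q; A3' -> ε | A1 q | S; A2' -> ε | A1 S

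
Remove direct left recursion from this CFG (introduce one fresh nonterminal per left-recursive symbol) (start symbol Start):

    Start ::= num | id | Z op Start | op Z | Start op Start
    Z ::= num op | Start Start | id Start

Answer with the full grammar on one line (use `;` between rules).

Start ::= num Start1 | id Start1 | Z op Start Start1 | op Z Start1; Z ::= num op | Start Start | id Start; Start1 ::= op Start Start1 | ε

Left recursion appears on Start.
For Start: α = {op Start}, β = {num, id, Z op Start, op Z}. Rewrite as Start → β Start1 and Start1 → α Start1 | ε.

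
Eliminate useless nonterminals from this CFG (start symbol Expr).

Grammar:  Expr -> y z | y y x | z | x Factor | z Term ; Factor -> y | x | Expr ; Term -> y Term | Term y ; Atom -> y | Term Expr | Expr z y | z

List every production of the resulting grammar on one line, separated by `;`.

Expr -> y z | y y x | z | x Factor; Factor -> y | x | Expr

Generating nonterminals: {Atom, Expr, Factor}.
Reachable from Expr after that: {Expr, Factor}.
Removed useless symbols: {Atom, Term} and every production mentioning them.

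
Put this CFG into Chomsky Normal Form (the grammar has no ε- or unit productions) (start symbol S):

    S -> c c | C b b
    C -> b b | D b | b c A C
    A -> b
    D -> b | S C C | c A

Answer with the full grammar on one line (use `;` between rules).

S -> X1 X1 | C Y1; C -> X2 X2 | D X2 | X2 Y2; A -> b; D -> b | S Y4 | X1 A; X1 -> c; X2 -> b; Y1 -> X2 X2; Y2 -> X1 Y3; Y3 -> A C; Y4 -> C C

Introduce a nonterminal for each terminal appearing in a rule of length ≥ 2: X1 → c, X2 → b.
Binarize each right-hand side of length ≥ 3 by chaining fresh nonterminals (Y1, Y2, …): affected rules were S → C X2 X2; C → X2 X1 A C; D → S C C.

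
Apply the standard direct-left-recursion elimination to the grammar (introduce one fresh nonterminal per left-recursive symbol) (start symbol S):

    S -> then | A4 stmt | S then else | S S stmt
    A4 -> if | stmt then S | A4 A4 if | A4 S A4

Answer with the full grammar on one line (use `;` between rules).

S, A4 are directly left-recursive.
For S: α = {then else, S stmt}, β = {then, A4 stmt}. Rewrite as S → β S' and S' → α S' | ε.
For A4: α = {A4 if, S A4}, β = {if, stmt then S}. Rewrite as A4 → β A4' and A4' → α A4' | ε.

S -> then S' | A4 stmt S'; A4 -> if A4' | stmt then S A4'; S' -> then else S' | S stmt S' | epsilon; A4' -> A4 if A4' | S A4 A4' | epsilon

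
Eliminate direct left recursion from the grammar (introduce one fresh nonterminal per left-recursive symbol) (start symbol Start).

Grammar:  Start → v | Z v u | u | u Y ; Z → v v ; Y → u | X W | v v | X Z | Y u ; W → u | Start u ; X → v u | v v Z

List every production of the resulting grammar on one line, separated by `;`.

Start → v | Z v u | u | u Y; Z → v v; Y → u Y1 | X W Y1 | v v Y1 | X Z Y1; W → u | Start u; X → v u | v v Z; Y1 → u Y1 | ε

Left recursion appears on Y.
For Y: α = {u}, β = {u, X W, v v, X Z}. Rewrite as Y → β Y1 and Y1 → α Y1 | ε.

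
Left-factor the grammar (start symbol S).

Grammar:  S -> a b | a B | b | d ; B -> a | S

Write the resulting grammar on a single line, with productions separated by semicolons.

S has alternatives sharing prefix 'a': factor to S → a S' with S' → b | B.

S -> b | d | a S'; B -> a | S; S' -> b | B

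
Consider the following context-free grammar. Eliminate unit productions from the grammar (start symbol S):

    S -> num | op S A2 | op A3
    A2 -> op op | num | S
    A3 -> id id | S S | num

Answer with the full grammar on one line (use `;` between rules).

S -> num | op S A2 | op A3; A2 -> op op | num | op S A2 | op A3; A3 -> id id | S S | num

Unit pairs: A2 ⇒* {S}.
For every A with A ⇒* B via unit rules, add B's non-unit alternatives to A; then delete every rule of the form X → Y.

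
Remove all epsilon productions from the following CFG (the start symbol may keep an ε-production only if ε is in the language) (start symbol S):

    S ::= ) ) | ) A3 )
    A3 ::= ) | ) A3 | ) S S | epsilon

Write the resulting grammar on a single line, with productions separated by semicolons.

S ::= ) ) | ) A3 ); A3 ::= ) | ) A3 | ) S S

Nullable nonterminals: {A3}.
ε ∉ L(G), so no ε-production is kept.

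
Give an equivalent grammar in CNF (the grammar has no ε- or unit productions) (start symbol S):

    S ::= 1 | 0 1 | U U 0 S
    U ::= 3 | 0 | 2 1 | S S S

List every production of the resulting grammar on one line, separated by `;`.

S ::= 1 | X1 X2 | U Y1; U ::= 3 | 0 | X3 X2 | S Y3; X1 ::= 0; X2 ::= 1; X3 ::= 2; Y1 ::= U Y2; Y2 ::= X1 S; Y3 ::= S S

Introduce a nonterminal for each terminal appearing in a rule of length ≥ 2: X1 → 0, X2 → 1, X3 → 2.
Binarize each right-hand side of length ≥ 3 by chaining fresh nonterminals (Y1, Y2, …): affected rules were S → U U X1 S; U → S S S.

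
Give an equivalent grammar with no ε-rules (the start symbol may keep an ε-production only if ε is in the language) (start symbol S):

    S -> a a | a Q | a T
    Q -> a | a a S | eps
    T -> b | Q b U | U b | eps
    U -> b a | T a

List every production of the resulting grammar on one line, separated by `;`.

Nullable nonterminals: {Q, T}.
ε ∉ L(G), so no ε-production is kept.
Add the nullable-subset variants: S → a Q gives a Q | a. T → Q b U gives Q b U | b U. U → T a gives T a | a.

S -> a a | a Q | a | a T; Q -> a | a a S; T -> b | Q b U | b U | U b; U -> b a | T a | a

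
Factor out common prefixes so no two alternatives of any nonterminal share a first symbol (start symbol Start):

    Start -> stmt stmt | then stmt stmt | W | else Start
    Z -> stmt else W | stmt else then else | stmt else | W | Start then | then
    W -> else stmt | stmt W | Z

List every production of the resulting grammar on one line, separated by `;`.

Z has alternatives sharing prefix 'stmt else': factor to Z → stmt else Z1 with Z1 → W | then else | ε.

Start -> stmt stmt | then stmt stmt | W | else Start; Z -> W | Start then | then | stmt else Z1; W -> else stmt | stmt W | Z; Z1 -> W | then else | ε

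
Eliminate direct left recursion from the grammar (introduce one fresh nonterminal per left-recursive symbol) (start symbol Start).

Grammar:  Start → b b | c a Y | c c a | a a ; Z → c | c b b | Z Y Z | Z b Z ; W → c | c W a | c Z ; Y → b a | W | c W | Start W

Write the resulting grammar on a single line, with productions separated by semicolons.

Directly left-recursive nonterminal: Z.
For Z: α = {Y Z, b Z}, β = {c, c b b}. Rewrite as Z → β Z1 and Z1 → α Z1 | ε.

Start → b b | c a Y | c c a | a a; Z → c Z1 | c b b Z1; W → c | c W a | c Z; Y → b a | W | c W | Start W; Z1 → Y Z Z1 | b Z Z1 | epsilon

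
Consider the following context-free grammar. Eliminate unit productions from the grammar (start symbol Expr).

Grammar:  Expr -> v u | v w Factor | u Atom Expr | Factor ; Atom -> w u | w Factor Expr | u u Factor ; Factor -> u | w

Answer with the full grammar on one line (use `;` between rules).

Unit pairs: Expr ⇒* {Factor}.
For every A with A ⇒* B via unit rules, add B's non-unit alternatives to A; then delete every rule of the form X → Y.

Expr -> u | w | v u | v w Factor | u Atom Expr; Atom -> w u | w Factor Expr | u u Factor; Factor -> u | w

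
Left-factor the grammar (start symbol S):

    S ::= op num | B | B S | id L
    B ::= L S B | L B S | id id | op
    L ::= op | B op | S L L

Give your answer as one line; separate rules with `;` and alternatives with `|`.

S ::= op num | id L | B S'; B ::= id id | op | L B'; L ::= op | B op | S L L; S' ::= ε | S; B' ::= S B | B S

S has alternatives sharing prefix 'B': factor to S → B S' with S' → ε | S.
B has alternatives sharing prefix 'L': factor to B → L B' with B' → S B | B S.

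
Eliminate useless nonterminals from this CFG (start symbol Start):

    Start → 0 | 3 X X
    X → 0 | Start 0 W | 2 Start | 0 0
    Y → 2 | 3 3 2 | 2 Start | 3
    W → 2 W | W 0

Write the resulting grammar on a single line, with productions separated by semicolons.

Start → 0 | 3 X X; X → 0 | 2 Start | 0 0

Generating nonterminals: {Start, X, Y}.
Reachable from Start after that: {Start, X}.
Removed useless symbols: {W, Y} and every production mentioning them.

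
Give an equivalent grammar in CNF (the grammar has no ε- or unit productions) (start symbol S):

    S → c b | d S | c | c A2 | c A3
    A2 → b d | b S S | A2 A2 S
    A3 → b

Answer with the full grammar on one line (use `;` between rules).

S → X1 X2 | X3 S | c | X1 A2 | X1 A3; A2 → X2 X3 | X2 Y1 | A2 Y2; A3 → b; X1 → c; X2 → b; X3 → d; Y1 → S S; Y2 → A2 S

Introduce a nonterminal for each terminal appearing in a rule of length ≥ 2: X1 → c, X2 → b, X3 → d.
Binarize each right-hand side of length ≥ 3 by chaining fresh nonterminals (Y1, Y2, …): affected rules were A2 → X2 S S; A2 → A2 A2 S.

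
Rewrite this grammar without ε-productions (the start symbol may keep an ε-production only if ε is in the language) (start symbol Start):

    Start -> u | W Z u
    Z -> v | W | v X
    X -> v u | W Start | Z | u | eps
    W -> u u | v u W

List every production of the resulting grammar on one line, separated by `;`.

Nullable set = {X}.
ε ∉ L(G), so no ε-production is kept.

Start -> u | W Z u; Z -> v | W | v X; X -> v u | W Start | Z | u; W -> u u | v u W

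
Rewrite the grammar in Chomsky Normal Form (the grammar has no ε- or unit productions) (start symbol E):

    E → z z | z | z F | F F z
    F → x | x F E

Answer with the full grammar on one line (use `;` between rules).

Introduce a nonterminal for each terminal appearing in a rule of length ≥ 2: X1 → z, X2 → x.
Binarize each right-hand side of length ≥ 3 by chaining fresh nonterminals (Y1, Y2, …): affected rules were E → F F X1; F → X2 F E.

E → X1 X1 | z | X1 F | F Y1; F → x | X2 Y2; X1 → z; X2 → x; Y1 → F X1; Y2 → F E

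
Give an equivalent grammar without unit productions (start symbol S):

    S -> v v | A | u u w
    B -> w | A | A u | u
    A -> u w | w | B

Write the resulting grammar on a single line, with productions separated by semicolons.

S -> w | A u | u | v v | u u w | u w; B -> w | A u | u | u w; A -> w | A u | u | u w

Unit pairs: A ⇒* {B}; B ⇒* {A}; S ⇒* {A, B}.
For each unit pair (A, B), copy every non-unit production of B to A, then drop all unit productions.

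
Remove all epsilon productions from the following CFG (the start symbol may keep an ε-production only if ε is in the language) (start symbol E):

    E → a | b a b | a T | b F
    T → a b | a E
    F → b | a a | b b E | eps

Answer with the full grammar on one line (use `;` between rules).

Nullable nonterminals: {F}.
ε ∉ L(G), so no ε-production is kept.
Expand every rule over subsets of its nullable positions: E → b F gives b F | b.

E → a | b a b | a T | b F | b; T → a b | a E; F → b | a a | b b E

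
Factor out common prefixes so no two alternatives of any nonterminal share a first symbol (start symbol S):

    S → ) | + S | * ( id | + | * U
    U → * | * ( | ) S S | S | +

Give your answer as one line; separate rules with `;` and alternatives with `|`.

S → ) | + S' | * S''; U → ) S S | S | + | * U'; S' → S | ε; S'' → ( id | U; U' → ε | (

S has alternatives sharing prefix '+': factor to S → + S' with S' → S | ε.
S has alternatives sharing prefix '*': factor to S → * S'' with S'' → ( id | U.
U has alternatives sharing prefix '*': factor to U → * U' with U' → ε | (.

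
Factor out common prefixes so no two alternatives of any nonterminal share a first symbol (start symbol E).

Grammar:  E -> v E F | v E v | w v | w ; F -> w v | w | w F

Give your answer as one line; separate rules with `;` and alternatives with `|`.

E has alternatives sharing prefix 'v E': factor to E → v E E' with E' → F | v.
E has alternatives sharing prefix 'w': factor to E → w E'' with E'' → v | ε.
F has alternatives sharing prefix 'w': factor to F → w F' with F' → v | ε | F.

E -> v E E' | w E''; F -> w F'; E' -> F | v; E'' -> v | eps; F' -> v | eps | F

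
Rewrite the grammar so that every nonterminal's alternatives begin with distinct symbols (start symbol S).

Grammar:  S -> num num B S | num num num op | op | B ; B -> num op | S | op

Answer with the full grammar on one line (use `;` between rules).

S -> op | B | num num S'; B -> num op | S | op; S' -> B S | num op

S has alternatives sharing prefix 'num num': factor to S → num num S' with S' → B S | num op.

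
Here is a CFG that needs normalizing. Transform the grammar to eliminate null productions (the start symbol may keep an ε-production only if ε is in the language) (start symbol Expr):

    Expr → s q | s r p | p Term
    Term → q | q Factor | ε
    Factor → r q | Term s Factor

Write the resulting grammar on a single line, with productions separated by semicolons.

Nullable nonterminals: {Term}.
ε ∉ L(G), so no ε-production is kept.
Add the nullable-subset variants: Expr → p Term gives p Term | p. Factor → Term s Factor gives Term s Factor | s Factor.

Expr → s q | s r p | p Term | p; Term → q | q Factor; Factor → r q | Term s Factor | s Factor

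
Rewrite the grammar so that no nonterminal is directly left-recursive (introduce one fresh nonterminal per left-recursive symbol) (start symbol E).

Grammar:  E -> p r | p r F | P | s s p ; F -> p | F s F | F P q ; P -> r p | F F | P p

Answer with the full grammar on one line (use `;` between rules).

E -> p r | p r F | P | s s p; F -> p F'; P -> r p P' | F F P'; F' -> s F F' | P q F' | ε; P' -> p P' | ε

F, P are directly left-recursive.
For F: α = {s F, P q}, β = {p}. Rewrite as F → β F' and F' → α F' | ε.
For P: α = {p}, β = {r p, F F}. Rewrite as P → β P' and P' → α P' | ε.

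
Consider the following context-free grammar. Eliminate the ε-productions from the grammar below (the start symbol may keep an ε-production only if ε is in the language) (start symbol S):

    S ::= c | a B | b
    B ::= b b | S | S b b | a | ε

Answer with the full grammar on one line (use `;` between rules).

Nullable set = {B}.
ε ∉ L(G), so no ε-production is kept.
Add the nullable-subset variants: S → a B gives a B | a.

S ::= c | a B | a | b; B ::= b b | S | S b b | a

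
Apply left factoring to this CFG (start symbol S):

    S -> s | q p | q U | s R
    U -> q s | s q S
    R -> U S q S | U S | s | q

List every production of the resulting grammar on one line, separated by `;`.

S has alternatives sharing prefix 's': factor to S → s S' with S' → ε | R.
S has alternatives sharing prefix 'q': factor to S → q S'' with S'' → p | U.
R has alternatives sharing prefix 'U S': factor to R → U S R' with R' → q S | ε.

S -> s S' | q S''; U -> q s | s q S; R -> s | q | U S R'; S' -> ε | R; S'' -> p | U; R' -> q S | ε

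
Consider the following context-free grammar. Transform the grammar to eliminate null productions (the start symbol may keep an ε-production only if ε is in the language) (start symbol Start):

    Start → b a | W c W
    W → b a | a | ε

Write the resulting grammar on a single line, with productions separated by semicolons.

Start → b a | W c W | W c | c W | c; W → b a | a

Nullable nonterminals: {W}.
ε ∉ L(G), so no ε-production is kept.
Expand every rule over subsets of its nullable positions: Start → W c W gives W c W | W c | c W | c.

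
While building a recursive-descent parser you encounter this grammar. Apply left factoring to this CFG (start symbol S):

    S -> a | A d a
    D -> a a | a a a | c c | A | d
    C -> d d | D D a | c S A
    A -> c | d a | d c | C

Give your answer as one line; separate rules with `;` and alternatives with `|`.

S -> a | A d a; D -> c c | A | d | a a D'; C -> d d | D D a | c S A; A -> c | C | d A'; D' -> ε | a; A' -> a | c

D has alternatives sharing prefix 'a a': factor to D → a a D' with D' → ε | a.
A has alternatives sharing prefix 'd': factor to A → d A' with A' → a | c.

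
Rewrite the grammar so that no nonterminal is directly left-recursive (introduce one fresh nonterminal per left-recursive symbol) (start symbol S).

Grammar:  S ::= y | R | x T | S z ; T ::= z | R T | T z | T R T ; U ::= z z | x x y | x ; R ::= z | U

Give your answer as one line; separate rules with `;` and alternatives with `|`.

S ::= y S' | R S' | x T S'; T ::= z T' | R T T'; U ::= z z | x x y | x; R ::= z | U; S' ::= z S' | ε; T' ::= z T' | R T T' | ε

Directly left-recursive nonterminals: S, T.
For S: α = {z}, β = {y, R, x T}. Rewrite as S → β S' and S' → α S' | ε.
For T: α = {z, R T}, β = {z, R T}. Rewrite as T → β T' and T' → α T' | ε.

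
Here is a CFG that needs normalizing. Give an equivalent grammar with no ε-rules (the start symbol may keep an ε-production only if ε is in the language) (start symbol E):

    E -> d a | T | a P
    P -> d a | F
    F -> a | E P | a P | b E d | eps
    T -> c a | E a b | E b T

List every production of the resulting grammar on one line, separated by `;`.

The nullable symbols are {F, P}.
ε ∉ L(G), so no ε-production is kept.
Add the nullable-subset variants: E → a P gives a P | a. F → E P gives E P | E.

E -> d a | T | a P | a; P -> d a | F; F -> a | E P | E | a P | b E d; T -> c a | E a b | E b T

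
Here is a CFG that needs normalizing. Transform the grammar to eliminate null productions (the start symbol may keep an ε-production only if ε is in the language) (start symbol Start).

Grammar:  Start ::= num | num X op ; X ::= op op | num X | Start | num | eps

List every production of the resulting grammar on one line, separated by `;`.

Start ::= num | num X op | num op; X ::= op op | num X | num | Start

The nullable symbols are {X}.
ε ∉ L(G), so no ε-production is kept.
Add the nullable-subset variants: Start → num X op gives num X op | num op. X → num X gives num X | num.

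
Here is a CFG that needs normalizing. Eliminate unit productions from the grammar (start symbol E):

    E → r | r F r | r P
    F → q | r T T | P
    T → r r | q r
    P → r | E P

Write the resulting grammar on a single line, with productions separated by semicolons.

Unit pairs: F ⇒* {P}.
For each unit pair (A, B), copy every non-unit production of B to A, then drop all unit productions.

E → r | r F r | r P; F → q | r T T | r | E P; T → r r | q r; P → r | E P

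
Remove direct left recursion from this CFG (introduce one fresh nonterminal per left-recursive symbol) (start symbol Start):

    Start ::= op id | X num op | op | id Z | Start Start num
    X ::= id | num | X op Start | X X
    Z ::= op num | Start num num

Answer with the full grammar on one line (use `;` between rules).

Directly left-recursive nonterminals: Start, X.
For Start: α = {Start num}, β = {op id, X num op, op, id Z}. Rewrite as Start → β Start1 and Start1 → α Start1 | ε.
For X: α = {op Start, X}, β = {id, num}. Rewrite as X → β X1 and X1 → α X1 | ε.

Start ::= op id Start1 | X num op Start1 | op Start1 | id Z Start1; X ::= id X1 | num X1; Z ::= op num | Start num num; Start1 ::= Start num Start1 | eps; X1 ::= op Start X1 | X X1 | eps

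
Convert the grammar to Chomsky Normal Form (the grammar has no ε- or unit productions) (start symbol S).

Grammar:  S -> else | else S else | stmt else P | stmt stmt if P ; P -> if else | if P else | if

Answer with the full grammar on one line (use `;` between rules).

Introduce a nonterminal for each terminal appearing in a rule of length ≥ 2: X1 → else, X2 → stmt, X3 → if.
Binarize each right-hand side of length ≥ 3 by chaining fresh nonterminals (Y1, Y2, …): affected rules were S → X1 S X1; S → X2 X1 P; S → X2 X2 X3 P; P → X3 P X1.

S -> else | X1 Y1 | X2 Y2 | X2 Y3; P -> X3 X1 | X3 Y5 | if; X1 -> else; X2 -> stmt; X3 -> if; Y1 -> S X1; Y2 -> X1 P; Y3 -> X2 Y4; Y4 -> X3 P; Y5 -> P X1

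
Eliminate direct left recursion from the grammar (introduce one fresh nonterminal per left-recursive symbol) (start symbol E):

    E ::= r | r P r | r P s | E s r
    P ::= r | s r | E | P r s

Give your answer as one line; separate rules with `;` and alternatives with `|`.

E ::= r E' | r P r E' | r P s E'; P ::= r P' | s r P' | E P'; E' ::= s r E' | ε; P' ::= r s P' | ε

Left recursion appears on E, P.
For E: α = {s r}, β = {r, r P r, r P s}. Rewrite as E → β E' and E' → α E' | ε.
For P: α = {r s}, β = {r, s r, E}. Rewrite as P → β P' and P' → α P' | ε.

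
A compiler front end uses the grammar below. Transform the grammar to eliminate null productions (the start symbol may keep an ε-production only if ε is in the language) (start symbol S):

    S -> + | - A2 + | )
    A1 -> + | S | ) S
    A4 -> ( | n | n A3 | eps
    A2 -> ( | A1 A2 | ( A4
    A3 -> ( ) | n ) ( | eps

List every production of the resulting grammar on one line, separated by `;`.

Nullable set = {A3, A4}.
ε ∉ L(G), so no ε-production is kept.

S -> + | - A2 + | ); A1 -> + | S | ) S; A4 -> ( | n | n A3; A2 -> ( | A1 A2 | ( A4; A3 -> ( ) | n ) (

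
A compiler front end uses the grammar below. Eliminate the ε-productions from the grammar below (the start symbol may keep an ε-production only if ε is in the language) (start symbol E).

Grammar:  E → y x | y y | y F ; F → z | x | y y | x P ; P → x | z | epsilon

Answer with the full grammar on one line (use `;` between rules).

The nullable symbols are {P}.
ε ∉ L(G), so no ε-production is kept.

E → y x | y y | y F; F → z | x | y y | x P; P → x | z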